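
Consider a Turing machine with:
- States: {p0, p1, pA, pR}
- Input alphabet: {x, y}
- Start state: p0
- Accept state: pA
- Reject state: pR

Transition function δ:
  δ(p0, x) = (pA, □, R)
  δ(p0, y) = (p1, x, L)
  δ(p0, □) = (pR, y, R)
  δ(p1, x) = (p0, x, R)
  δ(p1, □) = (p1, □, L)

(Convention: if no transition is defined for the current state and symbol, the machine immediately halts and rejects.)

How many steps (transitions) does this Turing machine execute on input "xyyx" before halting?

Execution trace:
Initial: [p0]xyyx
Step 1: δ(p0, x) = (pA, □, R) → □[pA]yyx

The machine reaches the accept state pA and halts.

The machine executed 1 step before halting.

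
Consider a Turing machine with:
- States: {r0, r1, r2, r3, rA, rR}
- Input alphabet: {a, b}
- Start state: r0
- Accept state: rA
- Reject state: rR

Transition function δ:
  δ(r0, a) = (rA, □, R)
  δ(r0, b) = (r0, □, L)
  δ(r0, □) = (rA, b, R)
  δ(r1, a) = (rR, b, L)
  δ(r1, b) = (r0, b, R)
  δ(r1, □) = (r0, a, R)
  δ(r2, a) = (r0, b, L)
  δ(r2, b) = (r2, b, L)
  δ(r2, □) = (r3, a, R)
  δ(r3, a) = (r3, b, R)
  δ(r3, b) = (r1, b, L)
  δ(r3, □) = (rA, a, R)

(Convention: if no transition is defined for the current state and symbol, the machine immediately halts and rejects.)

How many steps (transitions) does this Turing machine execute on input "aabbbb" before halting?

Execution trace:
Initial: [r0]aabbbb
Step 1: δ(r0, a) = (rA, □, R) → □[rA]abbbb

The machine reaches the accept state rA and halts.

The machine executed 1 step before halting.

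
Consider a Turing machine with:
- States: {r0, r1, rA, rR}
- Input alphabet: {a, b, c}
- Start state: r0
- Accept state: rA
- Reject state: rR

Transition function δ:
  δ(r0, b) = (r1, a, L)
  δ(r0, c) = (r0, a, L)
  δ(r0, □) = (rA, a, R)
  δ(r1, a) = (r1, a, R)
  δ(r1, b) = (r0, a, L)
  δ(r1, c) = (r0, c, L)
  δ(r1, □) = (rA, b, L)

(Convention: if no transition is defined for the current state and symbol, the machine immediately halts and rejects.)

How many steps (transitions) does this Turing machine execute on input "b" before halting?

Execution trace:
Initial: [r0]b
Step 1: δ(r0, b) = (r1, a, L) → [r1]□a
Step 2: δ(r1, □) = (rA, b, L) → [rA]□ba

The machine reaches the accept state rA and halts.

The machine executed 2 steps before halting.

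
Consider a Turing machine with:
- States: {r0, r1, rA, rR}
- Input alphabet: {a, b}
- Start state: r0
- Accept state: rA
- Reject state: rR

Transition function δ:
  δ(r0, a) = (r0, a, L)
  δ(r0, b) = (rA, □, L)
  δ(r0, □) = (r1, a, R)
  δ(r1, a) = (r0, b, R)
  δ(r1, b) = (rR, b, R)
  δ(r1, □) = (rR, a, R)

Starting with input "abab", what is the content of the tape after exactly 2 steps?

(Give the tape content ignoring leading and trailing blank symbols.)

Execution trace:
Initial: [r0]abab
Step 1: δ(r0, a) = (r0, a, L) → [r0]□abab
Step 2: δ(r0, □) = (r1, a, R) → a[r1]abab

After 2 steps, the tape (ignoring leading/trailing blanks) is: aabab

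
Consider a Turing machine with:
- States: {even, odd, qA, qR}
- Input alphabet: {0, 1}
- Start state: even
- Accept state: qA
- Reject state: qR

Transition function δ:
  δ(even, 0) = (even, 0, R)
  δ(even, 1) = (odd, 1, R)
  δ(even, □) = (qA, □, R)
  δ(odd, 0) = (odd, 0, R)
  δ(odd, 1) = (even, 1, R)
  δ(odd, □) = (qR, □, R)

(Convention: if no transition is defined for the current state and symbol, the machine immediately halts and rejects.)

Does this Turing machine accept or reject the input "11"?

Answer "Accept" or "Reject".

Execution trace:
Initial: [even]11
Step 1: δ(even, 1) = (odd, 1, R) → 1[odd]1
Step 2: δ(odd, 1) = (even, 1, R) → 11[even]□
Step 3: δ(even, □) = (qA, □, R) → 11□[qA]□

The machine reaches the accept state qA and halts.

Answer: Accept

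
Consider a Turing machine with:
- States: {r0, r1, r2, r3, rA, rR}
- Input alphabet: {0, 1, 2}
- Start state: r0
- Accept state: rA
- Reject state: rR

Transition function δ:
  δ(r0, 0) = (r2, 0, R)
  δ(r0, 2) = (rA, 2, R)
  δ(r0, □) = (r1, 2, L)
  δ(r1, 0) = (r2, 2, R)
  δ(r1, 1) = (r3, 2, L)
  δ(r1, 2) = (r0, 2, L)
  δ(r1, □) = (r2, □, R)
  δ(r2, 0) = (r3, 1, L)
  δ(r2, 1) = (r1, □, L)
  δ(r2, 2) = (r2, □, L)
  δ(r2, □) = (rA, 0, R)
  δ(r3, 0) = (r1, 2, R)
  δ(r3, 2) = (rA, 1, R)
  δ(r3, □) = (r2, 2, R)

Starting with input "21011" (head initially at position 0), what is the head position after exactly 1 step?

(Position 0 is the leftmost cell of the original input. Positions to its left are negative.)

Execution trace (head position shown):
Step 0: [r0]21011  (head at position 0)
Step 1: move right → 2[rA]1011  (head at position 1)

After 1 step, the head is at position 1.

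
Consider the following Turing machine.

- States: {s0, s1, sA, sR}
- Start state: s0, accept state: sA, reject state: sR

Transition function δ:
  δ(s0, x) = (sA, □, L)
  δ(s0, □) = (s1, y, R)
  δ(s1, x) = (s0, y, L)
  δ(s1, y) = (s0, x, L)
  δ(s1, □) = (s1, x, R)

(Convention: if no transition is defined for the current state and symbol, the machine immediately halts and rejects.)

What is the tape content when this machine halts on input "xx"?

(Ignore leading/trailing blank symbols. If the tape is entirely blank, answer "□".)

Execution trace:
Initial: [s0]xx
Step 1: δ(s0, x) = (sA, □, L) → [sA]□□x

The machine reaches the accept state sA and halts.

Final tape (ignoring leading/trailing blanks): x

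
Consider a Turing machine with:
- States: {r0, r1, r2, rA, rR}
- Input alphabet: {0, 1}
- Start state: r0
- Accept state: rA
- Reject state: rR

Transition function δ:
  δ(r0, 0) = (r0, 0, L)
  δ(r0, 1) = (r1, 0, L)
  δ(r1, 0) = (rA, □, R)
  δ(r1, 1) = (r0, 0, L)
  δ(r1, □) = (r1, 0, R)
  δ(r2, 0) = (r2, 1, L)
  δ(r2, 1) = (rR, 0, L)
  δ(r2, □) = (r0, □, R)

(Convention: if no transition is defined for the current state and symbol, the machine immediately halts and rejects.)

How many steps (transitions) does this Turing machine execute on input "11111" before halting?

Execution trace:
Initial: [r0]11111
Step 1: δ(r0, 1) = (r1, 0, L) → [r1]□01111
Step 2: δ(r1, □) = (r1, 0, R) → 0[r1]01111
Step 3: δ(r1, 0) = (rA, □, R) → 0□[rA]1111

The machine reaches the accept state rA and halts.

The machine executed 3 steps before halting.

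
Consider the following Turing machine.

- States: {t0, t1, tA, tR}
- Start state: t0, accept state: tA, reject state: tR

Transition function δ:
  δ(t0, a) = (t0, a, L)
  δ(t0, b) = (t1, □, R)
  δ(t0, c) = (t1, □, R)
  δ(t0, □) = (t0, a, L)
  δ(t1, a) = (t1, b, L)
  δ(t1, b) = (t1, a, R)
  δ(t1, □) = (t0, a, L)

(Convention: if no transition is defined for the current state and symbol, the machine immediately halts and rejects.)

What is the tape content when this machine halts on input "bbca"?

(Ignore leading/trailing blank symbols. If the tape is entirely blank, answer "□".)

Execution trace:
Initial: [t0]bbca
Step 1: δ(t0, b) = (t1, □, R) → □[t1]bca
Step 2: δ(t1, b) = (t1, a, R) → □a[t1]ca

No transition is defined for δ(t1, c). By convention the machine halts and rejects.

Final tape (ignoring leading/trailing blanks): aca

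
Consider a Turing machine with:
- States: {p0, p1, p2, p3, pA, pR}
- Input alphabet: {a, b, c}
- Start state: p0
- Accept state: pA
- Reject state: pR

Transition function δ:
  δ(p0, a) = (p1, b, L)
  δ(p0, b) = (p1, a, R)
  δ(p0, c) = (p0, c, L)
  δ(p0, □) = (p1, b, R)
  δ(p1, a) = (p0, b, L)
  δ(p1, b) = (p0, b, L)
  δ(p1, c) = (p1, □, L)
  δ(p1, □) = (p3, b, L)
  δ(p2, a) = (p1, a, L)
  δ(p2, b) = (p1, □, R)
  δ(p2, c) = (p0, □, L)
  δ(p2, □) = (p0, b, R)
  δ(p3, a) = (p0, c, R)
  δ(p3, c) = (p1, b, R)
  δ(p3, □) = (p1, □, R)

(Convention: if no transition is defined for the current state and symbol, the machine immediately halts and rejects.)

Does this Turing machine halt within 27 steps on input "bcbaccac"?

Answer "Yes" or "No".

Execution trace:
Initial: [p0]bcbaccac
Step 1: δ(p0, b) = (p1, a, R) → a[p1]cbaccac
Step 2: δ(p1, c) = (p1, □, L) → [p1]a□baccac
Step 3: δ(p1, a) = (p0, b, L) → [p0]□b□baccac
Step 4: δ(p0, □) = (p1, b, R) → b[p1]b□baccac
Step 5: δ(p1, b) = (p0, b, L) → [p0]bb□baccac
Step 6: δ(p0, b) = (p1, a, R) → a[p1]b□baccac
Step 7: δ(p1, b) = (p0, b, L) → [p0]ab□baccac
Step 8: δ(p0, a) = (p1, b, L) → [p1]□bb□baccac
Step 9: δ(p1, □) = (p3, b, L) → [p3]□bbb□baccac
Step 10: δ(p3, □) = (p1, □, R) → □[p1]bbb□baccac
Step 11: δ(p1, b) = (p0, b, L) → [p0]□bbb□baccac
Step 12: δ(p0, □) = (p1, b, R) → b[p1]bbb□baccac
Step 13: δ(p1, b) = (p0, b, L) → [p0]bbbb□baccac
Step 14: δ(p0, b) = (p1, a, R) → a[p1]bbb□baccac
Step 15: δ(p1, b) = (p0, b, L) → [p0]abbb□baccac
Step 16: δ(p0, a) = (p1, b, L) → [p1]□bbbb□baccac
Step 17: δ(p1, □) = (p3, b, L) → [p3]□bbbbb□baccac
Step 18: δ(p3, □) = (p1, □, R) → □[p1]bbbbb□baccac
Step 19: δ(p1, b) = (p0, b, L) → [p0]□bbbbb□baccac
Step 20: δ(p0, □) = (p1, b, R) → b[p1]bbbbb□baccac
Step 21: δ(p1, b) = (p0, b, L) → [p0]bbbbbb□baccac
Step 22: δ(p0, b) = (p1, a, R) → a[p1]bbbbb□baccac
Step 23: δ(p1, b) = (p0, b, L) → [p0]abbbbb□baccac
Step 24: δ(p0, a) = (p1, b, L) → [p1]□bbbbbb□baccac
Step 25: δ(p1, □) = (p3, b, L) → [p3]□bbbbbbb□baccac
Step 26: δ(p3, □) = (p1, □, R) → □[p1]bbbbbbb□baccac
Step 27: δ(p1, b) = (p0, b, L) → [p0]□bbbbbbb□baccac

The machine has not reached a halting state after 27 steps.
The machine did not halt within the 27-step bound.

Answer: No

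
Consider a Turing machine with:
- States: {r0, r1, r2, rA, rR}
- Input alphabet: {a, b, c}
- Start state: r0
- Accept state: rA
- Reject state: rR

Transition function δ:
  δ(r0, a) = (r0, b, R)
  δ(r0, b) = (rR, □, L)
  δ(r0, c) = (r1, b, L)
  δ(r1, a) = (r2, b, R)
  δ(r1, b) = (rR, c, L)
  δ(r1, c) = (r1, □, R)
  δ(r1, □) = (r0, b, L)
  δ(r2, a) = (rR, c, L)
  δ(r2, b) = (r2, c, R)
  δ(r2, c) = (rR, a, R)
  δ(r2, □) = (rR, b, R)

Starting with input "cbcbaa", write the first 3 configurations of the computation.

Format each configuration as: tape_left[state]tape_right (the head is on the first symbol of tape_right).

Transitions applied:
Step 1: δ(r0, c) = (r1, b, L)
Step 2: δ(r1, □) = (r0, b, L)

The first 3 configurations are:
[r0]cbcbaa ⊢ [r1]□bbcbaa ⊢ [r0]□bbbcbaa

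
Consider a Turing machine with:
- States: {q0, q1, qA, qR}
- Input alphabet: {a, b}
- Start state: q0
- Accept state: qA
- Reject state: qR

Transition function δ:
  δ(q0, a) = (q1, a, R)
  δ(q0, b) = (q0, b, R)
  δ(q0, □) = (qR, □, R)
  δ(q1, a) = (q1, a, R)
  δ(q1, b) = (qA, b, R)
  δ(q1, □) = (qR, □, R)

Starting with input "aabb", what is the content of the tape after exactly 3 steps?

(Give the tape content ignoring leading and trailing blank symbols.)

Execution trace:
Initial: [q0]aabb
Step 1: δ(q0, a) = (q1, a, R) → a[q1]abb
Step 2: δ(q1, a) = (q1, a, R) → aa[q1]bb
Step 3: δ(q1, b) = (qA, b, R) → aab[qA]b

The machine reaches the accept state qA and halts.

After 3 steps, the tape (ignoring leading/trailing blanks) is: aabb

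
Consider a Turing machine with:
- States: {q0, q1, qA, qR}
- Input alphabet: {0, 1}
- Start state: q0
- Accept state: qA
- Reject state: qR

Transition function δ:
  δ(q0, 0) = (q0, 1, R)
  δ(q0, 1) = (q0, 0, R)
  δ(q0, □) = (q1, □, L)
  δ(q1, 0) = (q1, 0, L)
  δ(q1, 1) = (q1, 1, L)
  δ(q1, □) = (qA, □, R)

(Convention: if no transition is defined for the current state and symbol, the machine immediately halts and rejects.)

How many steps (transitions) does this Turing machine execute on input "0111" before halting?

Execution trace:
Initial: [q0]0111
Step 1: δ(q0, 0) = (q0, 1, R) → 1[q0]111
Step 2: δ(q0, 1) = (q0, 0, R) → 10[q0]11
Step 3: δ(q0, 1) = (q0, 0, R) → 100[q0]1
Step 4: δ(q0, 1) = (q0, 0, R) → 1000[q0]□
Step 5: δ(q0, □) = (q1, □, L) → 100[q1]0□
Step 6: δ(q1, 0) = (q1, 0, L) → 10[q1]00□
Step 7: δ(q1, 0) = (q1, 0, L) → 1[q1]000□
Step 8: δ(q1, 0) = (q1, 0, L) → [q1]1000□
Step 9: δ(q1, 1) = (q1, 1, L) → [q1]□1000□
Step 10: δ(q1, □) = (qA, □, R) → □[qA]1000□

The machine reaches the accept state qA and halts.

The machine executed 10 steps before halting.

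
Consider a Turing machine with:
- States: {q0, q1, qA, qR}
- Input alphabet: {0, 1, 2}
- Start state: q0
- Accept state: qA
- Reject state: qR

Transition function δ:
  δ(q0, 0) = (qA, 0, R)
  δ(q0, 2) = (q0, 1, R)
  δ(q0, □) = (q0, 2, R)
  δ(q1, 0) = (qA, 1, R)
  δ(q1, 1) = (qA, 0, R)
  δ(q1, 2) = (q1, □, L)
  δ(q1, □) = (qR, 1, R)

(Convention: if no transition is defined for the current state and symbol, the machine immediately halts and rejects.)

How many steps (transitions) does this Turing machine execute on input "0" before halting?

Execution trace:
Initial: [q0]0
Step 1: δ(q0, 0) = (qA, 0, R) → 0[qA]□

The machine reaches the accept state qA and halts.

The machine executed 1 step before halting.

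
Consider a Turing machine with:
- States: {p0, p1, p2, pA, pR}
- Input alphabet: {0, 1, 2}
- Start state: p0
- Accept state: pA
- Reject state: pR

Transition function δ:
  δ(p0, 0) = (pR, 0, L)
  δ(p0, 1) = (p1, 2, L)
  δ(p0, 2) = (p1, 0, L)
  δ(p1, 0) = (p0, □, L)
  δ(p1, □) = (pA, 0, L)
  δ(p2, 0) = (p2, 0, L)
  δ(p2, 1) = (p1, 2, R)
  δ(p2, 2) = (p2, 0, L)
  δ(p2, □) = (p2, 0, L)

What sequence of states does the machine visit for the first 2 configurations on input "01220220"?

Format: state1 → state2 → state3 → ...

Execution trace:
Initial: [p0]01220220
Step 1: δ(p0, 0) = (pR, 0, L) → [pR]□01220220

The machine reaches the reject state pR and halts.

State sequence: p0 → pR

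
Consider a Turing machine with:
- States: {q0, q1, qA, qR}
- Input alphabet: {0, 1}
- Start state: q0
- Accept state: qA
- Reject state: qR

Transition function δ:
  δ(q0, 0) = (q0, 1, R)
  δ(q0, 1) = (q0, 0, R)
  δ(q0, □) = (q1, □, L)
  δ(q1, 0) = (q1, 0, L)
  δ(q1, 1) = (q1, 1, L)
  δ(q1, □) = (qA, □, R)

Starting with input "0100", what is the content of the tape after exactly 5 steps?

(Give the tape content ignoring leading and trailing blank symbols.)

Execution trace:
Initial: [q0]0100
Step 1: δ(q0, 0) = (q0, 1, R) → 1[q0]100
Step 2: δ(q0, 1) = (q0, 0, R) → 10[q0]00
Step 3: δ(q0, 0) = (q0, 1, R) → 101[q0]0
Step 4: δ(q0, 0) = (q0, 1, R) → 1011[q0]□
Step 5: δ(q0, □) = (q1, □, L) → 101[q1]1□

After 5 steps, the tape (ignoring leading/trailing blanks) is: 1011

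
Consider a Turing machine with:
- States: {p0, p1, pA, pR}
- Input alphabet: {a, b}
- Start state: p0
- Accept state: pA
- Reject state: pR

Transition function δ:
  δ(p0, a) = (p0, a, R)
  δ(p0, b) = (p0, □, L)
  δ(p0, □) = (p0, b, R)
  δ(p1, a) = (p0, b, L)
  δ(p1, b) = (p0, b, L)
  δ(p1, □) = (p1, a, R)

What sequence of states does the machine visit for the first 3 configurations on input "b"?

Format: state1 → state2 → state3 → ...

Execution trace:
Initial: [p0]b
Step 1: δ(p0, b) = (p0, □, L) → [p0]□□
Step 2: δ(p0, □) = (p0, b, R) → b[p0]□

State sequence: p0 → p0 → p0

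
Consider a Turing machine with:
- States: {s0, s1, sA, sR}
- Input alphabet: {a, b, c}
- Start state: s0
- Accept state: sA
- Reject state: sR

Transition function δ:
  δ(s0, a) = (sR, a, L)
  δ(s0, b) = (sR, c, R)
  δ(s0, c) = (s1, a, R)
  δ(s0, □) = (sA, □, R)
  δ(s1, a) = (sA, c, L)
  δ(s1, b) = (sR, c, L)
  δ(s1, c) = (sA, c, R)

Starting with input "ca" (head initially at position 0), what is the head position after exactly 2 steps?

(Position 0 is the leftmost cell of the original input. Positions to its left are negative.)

Execution trace (head position shown):
Step 0: [s0]ca  (head at position 0)
Step 1: move right → a[s1]a  (head at position 1)
Step 2: move left → [sA]ac  (head at position 0)

After 2 steps, the head is at position 0.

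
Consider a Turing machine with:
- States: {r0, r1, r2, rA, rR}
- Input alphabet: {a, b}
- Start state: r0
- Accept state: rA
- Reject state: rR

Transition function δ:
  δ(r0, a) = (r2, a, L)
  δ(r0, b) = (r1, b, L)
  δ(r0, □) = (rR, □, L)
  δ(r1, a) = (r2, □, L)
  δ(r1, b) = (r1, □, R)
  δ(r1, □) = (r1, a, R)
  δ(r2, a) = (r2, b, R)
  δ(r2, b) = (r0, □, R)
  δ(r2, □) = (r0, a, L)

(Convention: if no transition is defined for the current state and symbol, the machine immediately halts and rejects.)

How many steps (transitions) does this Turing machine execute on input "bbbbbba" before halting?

Execution trace:
Initial: [r0]bbbbbba
Step 1: δ(r0, b) = (r1, b, L) → [r1]□bbbbbba
Step 2: δ(r1, □) = (r1, a, R) → a[r1]bbbbbba
Step 3: δ(r1, b) = (r1, □, R) → a□[r1]bbbbba
Step 4: δ(r1, b) = (r1, □, R) → a□□[r1]bbbba
Step 5: δ(r1, b) = (r1, □, R) → a□□□[r1]bbba
Step 6: δ(r1, b) = (r1, □, R) → a□□□□[r1]bba
Step 7: δ(r1, b) = (r1, □, R) → a□□□□□[r1]ba
Step 8: δ(r1, b) = (r1, □, R) → a□□□□□□[r1]a
Step 9: δ(r1, a) = (r2, □, L) → a□□□□□[r2]□□
Step 10: δ(r2, □) = (r0, a, L) → a□□□□[r0]□a□
Step 11: δ(r0, □) = (rR, □, L) → a□□□[rR]□□a□

The machine reaches the reject state rR and halts.

The machine executed 11 steps before halting.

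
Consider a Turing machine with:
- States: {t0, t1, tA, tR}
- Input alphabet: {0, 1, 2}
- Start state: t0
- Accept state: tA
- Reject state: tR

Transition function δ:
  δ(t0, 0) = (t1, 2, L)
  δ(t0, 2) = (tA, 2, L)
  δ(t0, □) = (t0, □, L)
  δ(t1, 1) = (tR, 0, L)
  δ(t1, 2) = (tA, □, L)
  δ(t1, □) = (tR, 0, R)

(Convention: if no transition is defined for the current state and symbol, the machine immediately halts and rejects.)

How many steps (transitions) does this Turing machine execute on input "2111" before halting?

Execution trace:
Initial: [t0]2111
Step 1: δ(t0, 2) = (tA, 2, L) → [tA]□2111

The machine reaches the accept state tA and halts.

The machine executed 1 step before halting.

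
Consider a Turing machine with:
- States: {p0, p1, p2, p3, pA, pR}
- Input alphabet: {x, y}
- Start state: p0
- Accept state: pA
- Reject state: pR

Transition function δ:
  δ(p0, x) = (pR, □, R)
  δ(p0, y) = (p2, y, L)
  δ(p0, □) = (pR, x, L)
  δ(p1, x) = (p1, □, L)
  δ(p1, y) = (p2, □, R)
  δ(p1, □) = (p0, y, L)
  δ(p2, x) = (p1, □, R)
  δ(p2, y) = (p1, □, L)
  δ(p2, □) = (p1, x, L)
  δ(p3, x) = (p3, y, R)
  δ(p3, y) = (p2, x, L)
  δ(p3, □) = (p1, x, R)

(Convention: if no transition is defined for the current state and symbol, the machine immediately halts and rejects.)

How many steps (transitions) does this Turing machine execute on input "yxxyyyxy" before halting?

Execution trace:
Initial: [p0]yxxyyyxy
Step 1: δ(p0, y) = (p2, y, L) → [p2]□yxxyyyxy
Step 2: δ(p2, □) = (p1, x, L) → [p1]□xyxxyyyxy
Step 3: δ(p1, □) = (p0, y, L) → [p0]□yxyxxyyyxy
Step 4: δ(p0, □) = (pR, x, L) → [pR]□xyxyxxyyyxy

The machine reaches the reject state pR and halts.

The machine executed 4 steps before halting.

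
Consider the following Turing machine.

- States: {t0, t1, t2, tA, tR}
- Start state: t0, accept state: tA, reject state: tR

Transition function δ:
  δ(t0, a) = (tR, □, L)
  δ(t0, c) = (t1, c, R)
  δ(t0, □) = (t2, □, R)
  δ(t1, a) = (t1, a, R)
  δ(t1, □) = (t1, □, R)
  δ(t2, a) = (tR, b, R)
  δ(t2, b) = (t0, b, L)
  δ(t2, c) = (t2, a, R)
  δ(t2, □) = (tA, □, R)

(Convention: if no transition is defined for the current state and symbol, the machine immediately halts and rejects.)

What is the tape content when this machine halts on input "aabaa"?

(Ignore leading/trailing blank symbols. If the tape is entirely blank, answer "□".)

Execution trace:
Initial: [t0]aabaa
Step 1: δ(t0, a) = (tR, □, L) → [tR]□□abaa

The machine reaches the reject state tR and halts.

Final tape (ignoring leading/trailing blanks): abaa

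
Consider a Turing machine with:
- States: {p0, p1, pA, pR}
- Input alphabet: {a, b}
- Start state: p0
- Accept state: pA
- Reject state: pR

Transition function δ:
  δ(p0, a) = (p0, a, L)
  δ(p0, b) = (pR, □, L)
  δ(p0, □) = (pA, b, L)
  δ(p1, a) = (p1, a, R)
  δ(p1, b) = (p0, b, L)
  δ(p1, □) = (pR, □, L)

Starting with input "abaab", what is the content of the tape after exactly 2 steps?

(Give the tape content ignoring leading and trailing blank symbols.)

Execution trace:
Initial: [p0]abaab
Step 1: δ(p0, a) = (p0, a, L) → [p0]□abaab
Step 2: δ(p0, □) = (pA, b, L) → [pA]□babaab

The machine reaches the accept state pA and halts.

After 2 steps, the tape (ignoring leading/trailing blanks) is: babaab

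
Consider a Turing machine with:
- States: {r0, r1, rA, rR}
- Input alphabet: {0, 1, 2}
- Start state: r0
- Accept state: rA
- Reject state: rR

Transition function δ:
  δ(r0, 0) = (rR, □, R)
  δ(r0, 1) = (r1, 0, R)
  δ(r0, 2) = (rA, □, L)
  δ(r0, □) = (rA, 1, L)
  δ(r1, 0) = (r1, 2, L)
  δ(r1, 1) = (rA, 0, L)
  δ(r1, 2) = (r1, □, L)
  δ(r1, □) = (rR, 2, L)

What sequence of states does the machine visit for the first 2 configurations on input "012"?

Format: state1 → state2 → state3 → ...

Execution trace:
Initial: [r0]012
Step 1: δ(r0, 0) = (rR, □, R) → □[rR]12

The machine reaches the reject state rR and halts.

State sequence: r0 → rR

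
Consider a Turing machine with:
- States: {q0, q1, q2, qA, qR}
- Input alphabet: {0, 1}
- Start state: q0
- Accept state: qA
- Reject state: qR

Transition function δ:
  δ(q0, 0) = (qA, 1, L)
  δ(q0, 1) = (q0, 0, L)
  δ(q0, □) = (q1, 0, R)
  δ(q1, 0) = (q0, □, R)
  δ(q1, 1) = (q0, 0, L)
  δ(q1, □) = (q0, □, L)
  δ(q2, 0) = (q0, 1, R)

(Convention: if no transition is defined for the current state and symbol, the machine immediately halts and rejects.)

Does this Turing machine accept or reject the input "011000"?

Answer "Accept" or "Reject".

Execution trace:
Initial: [q0]011000
Step 1: δ(q0, 0) = (qA, 1, L) → [qA]□111000

The machine reaches the accept state qA and halts.

Answer: Accept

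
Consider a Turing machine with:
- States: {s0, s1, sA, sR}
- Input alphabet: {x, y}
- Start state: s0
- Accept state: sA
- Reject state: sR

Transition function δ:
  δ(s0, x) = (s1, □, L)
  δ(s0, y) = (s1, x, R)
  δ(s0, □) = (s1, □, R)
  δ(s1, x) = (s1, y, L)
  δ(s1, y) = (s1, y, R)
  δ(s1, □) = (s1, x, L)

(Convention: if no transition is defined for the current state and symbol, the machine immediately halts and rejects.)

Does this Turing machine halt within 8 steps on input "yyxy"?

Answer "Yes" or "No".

Execution trace:
Initial: [s0]yyxy
Step 1: δ(s0, y) = (s1, x, R) → x[s1]yxy
Step 2: δ(s1, y) = (s1, y, R) → xy[s1]xy
Step 3: δ(s1, x) = (s1, y, L) → x[s1]yyy
Step 4: δ(s1, y) = (s1, y, R) → xy[s1]yy
Step 5: δ(s1, y) = (s1, y, R) → xyy[s1]y
Step 6: δ(s1, y) = (s1, y, R) → xyyy[s1]□
Step 7: δ(s1, □) = (s1, x, L) → xyy[s1]yx
Step 8: δ(s1, y) = (s1, y, R) → xyyy[s1]x

The machine has not reached a halting state after 8 steps.
The machine did not halt within the 8-step bound.

Answer: No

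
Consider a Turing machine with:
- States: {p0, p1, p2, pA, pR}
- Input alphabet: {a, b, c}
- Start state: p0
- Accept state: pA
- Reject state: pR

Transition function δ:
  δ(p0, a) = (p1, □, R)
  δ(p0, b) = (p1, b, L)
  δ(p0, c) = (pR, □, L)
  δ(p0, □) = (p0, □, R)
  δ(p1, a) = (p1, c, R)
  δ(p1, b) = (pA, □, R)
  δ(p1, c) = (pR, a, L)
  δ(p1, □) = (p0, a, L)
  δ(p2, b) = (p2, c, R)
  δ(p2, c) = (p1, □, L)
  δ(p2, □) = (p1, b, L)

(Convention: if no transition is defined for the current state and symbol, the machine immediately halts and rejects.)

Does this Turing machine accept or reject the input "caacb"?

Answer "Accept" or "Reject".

Execution trace:
Initial: [p0]caacb
Step 1: δ(p0, c) = (pR, □, L) → [pR]□□aacb

The machine reaches the reject state pR and halts.

Answer: Reject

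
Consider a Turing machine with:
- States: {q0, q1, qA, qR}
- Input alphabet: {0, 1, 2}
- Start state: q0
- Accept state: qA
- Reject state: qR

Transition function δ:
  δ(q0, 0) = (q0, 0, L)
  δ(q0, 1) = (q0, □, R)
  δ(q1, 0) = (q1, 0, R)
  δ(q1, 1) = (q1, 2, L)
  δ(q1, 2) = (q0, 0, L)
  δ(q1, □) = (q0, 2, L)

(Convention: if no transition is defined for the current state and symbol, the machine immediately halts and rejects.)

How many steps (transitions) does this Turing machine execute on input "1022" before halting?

Execution trace:
Initial: [q0]1022
Step 1: δ(q0, 1) = (q0, □, R) → □[q0]022
Step 2: δ(q0, 0) = (q0, 0, L) → [q0]□022

No transition is defined for δ(q0, □). By convention the machine halts and rejects.

The machine executed 2 steps before halting.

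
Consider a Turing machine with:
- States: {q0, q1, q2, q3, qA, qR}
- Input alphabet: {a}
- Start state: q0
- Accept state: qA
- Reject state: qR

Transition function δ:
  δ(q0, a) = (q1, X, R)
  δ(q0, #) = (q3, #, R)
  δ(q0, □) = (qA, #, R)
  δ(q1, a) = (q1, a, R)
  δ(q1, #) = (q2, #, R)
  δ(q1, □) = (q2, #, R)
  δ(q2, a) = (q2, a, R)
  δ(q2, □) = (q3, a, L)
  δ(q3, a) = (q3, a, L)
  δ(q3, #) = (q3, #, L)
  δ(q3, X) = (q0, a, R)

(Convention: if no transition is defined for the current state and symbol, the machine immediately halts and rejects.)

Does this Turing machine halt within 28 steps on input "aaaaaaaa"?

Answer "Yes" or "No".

Execution trace:
Initial: [q0]aaaaaaaa
Step 1: δ(q0, a) = (q1, X, R) → X[q1]aaaaaaa
Step 2: δ(q1, a) = (q1, a, R) → Xa[q1]aaaaaa
Step 3: δ(q1, a) = (q1, a, R) → Xaa[q1]aaaaa
Step 4: δ(q1, a) = (q1, a, R) → Xaaa[q1]aaaa
Step 5: δ(q1, a) = (q1, a, R) → Xaaaa[q1]aaa
Step 6: δ(q1, a) = (q1, a, R) → Xaaaaa[q1]aa
Step 7: δ(q1, a) = (q1, a, R) → Xaaaaaa[q1]a
Step 8: δ(q1, a) = (q1, a, R) → Xaaaaaaa[q1]□
Step 9: δ(q1, □) = (q2, #, R) → Xaaaaaaa#[q2]□
Step 10: δ(q2, □) = (q3, a, L) → Xaaaaaaa[q3]#a
Step 11: δ(q3, #) = (q3, #, L) → Xaaaaaa[q3]a#a
Step 12: δ(q3, a) = (q3, a, L) → Xaaaaa[q3]aa#a
Step 13: δ(q3, a) = (q3, a, L) → Xaaaa[q3]aaa#a
Step 14: δ(q3, a) = (q3, a, L) → Xaaa[q3]aaaa#a
Step 15: δ(q3, a) = (q3, a, L) → Xaa[q3]aaaaa#a
Step 16: δ(q3, a) = (q3, a, L) → Xa[q3]aaaaaa#a
Step 17: δ(q3, a) = (q3, a, L) → X[q3]aaaaaaa#a
Step 18: δ(q3, a) = (q3, a, L) → [q3]Xaaaaaaa#a
Step 19: δ(q3, X) = (q0, a, R) → a[q0]aaaaaaa#a
Step 20: δ(q0, a) = (q1, X, R) → aX[q1]aaaaaa#a
Step 21: δ(q1, a) = (q1, a, R) → aXa[q1]aaaaa#a
Step 22: δ(q1, a) = (q1, a, R) → aXaa[q1]aaaa#a
Step 23: δ(q1, a) = (q1, a, R) → aXaaa[q1]aaa#a
Step 24: δ(q1, a) = (q1, a, R) → aXaaaa[q1]aa#a
Step 25: δ(q1, a) = (q1, a, R) → aXaaaaa[q1]a#a
Step 26: δ(q1, a) = (q1, a, R) → aXaaaaaa[q1]#a
Step 27: δ(q1, #) = (q2, #, R) → aXaaaaaa#[q2]a
Step 28: δ(q2, a) = (q2, a, R) → aXaaaaaa#a[q2]□

The machine has not reached a halting state after 28 steps.
The machine did not halt within the 28-step bound.

Answer: No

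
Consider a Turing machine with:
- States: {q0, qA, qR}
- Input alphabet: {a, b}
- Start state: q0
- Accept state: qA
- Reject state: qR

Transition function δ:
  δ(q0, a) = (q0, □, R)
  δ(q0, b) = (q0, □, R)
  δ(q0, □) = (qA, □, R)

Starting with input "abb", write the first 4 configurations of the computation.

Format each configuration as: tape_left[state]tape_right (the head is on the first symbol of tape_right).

Transitions applied:
Step 1: δ(q0, a) = (q0, □, R)
Step 2: δ(q0, b) = (q0, □, R)
Step 3: δ(q0, b) = (q0, □, R)

The first 4 configurations are:
[q0]abb ⊢ □[q0]bb ⊢ □□[q0]b ⊢ □□□[q0]□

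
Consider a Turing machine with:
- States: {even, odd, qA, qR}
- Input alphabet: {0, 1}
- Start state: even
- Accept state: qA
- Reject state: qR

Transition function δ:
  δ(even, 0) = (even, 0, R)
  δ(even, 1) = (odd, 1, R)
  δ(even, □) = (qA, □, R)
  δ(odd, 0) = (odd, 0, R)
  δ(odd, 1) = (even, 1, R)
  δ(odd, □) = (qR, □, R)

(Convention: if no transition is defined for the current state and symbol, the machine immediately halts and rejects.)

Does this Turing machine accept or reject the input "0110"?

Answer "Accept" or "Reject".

Execution trace:
Initial: [even]0110
Step 1: δ(even, 0) = (even, 0, R) → 0[even]110
Step 2: δ(even, 1) = (odd, 1, R) → 01[odd]10
Step 3: δ(odd, 1) = (even, 1, R) → 011[even]0
Step 4: δ(even, 0) = (even, 0, R) → 0110[even]□
Step 5: δ(even, □) = (qA, □, R) → 0110□[qA]□

The machine reaches the accept state qA and halts.

Answer: Accept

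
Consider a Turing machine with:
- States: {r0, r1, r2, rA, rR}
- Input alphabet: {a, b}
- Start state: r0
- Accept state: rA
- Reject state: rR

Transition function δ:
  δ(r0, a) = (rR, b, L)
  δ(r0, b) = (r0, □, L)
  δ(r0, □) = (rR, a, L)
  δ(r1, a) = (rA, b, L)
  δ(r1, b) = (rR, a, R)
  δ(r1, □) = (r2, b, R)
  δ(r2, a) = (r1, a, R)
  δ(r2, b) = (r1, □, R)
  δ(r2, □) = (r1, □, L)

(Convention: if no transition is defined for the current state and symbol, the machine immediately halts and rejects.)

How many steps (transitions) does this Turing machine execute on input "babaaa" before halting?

Execution trace:
Initial: [r0]babaaa
Step 1: δ(r0, b) = (r0, □, L) → [r0]□□abaaa
Step 2: δ(r0, □) = (rR, a, L) → [rR]□a□abaaa

The machine reaches the reject state rR and halts.

The machine executed 2 steps before halting.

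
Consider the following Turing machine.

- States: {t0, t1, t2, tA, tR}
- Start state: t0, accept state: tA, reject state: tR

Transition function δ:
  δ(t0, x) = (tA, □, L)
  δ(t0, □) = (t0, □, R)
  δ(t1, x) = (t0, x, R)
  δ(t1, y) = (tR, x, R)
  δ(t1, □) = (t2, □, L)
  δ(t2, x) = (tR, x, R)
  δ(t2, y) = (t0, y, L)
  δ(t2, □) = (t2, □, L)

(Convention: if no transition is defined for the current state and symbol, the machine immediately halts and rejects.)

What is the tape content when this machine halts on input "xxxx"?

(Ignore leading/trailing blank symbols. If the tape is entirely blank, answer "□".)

Execution trace:
Initial: [t0]xxxx
Step 1: δ(t0, x) = (tA, □, L) → [tA]□□xxx

The machine reaches the accept state tA and halts.

Final tape (ignoring leading/trailing blanks): xxx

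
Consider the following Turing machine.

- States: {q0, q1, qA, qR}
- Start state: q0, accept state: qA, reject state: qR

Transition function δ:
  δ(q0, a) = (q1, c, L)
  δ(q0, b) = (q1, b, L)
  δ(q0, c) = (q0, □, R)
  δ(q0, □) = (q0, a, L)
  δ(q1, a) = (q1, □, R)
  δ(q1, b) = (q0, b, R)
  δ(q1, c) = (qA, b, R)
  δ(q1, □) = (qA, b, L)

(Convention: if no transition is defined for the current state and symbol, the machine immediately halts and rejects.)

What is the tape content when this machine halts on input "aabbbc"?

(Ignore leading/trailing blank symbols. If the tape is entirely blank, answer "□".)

Execution trace:
Initial: [q0]aabbbc
Step 1: δ(q0, a) = (q1, c, L) → [q1]□cabbbc
Step 2: δ(q1, □) = (qA, b, L) → [qA]□bcabbbc

The machine reaches the accept state qA and halts.

Final tape (ignoring leading/trailing blanks): bcabbbc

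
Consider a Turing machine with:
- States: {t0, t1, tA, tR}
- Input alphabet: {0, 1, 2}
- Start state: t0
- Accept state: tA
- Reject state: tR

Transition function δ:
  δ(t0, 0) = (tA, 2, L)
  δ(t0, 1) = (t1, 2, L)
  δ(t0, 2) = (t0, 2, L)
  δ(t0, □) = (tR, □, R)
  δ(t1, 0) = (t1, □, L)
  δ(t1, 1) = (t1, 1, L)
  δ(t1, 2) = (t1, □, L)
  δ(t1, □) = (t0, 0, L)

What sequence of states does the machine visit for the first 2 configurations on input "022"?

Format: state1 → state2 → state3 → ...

Execution trace:
Initial: [t0]022
Step 1: δ(t0, 0) = (tA, 2, L) → [tA]□222

The machine reaches the accept state tA and halts.

State sequence: t0 → tA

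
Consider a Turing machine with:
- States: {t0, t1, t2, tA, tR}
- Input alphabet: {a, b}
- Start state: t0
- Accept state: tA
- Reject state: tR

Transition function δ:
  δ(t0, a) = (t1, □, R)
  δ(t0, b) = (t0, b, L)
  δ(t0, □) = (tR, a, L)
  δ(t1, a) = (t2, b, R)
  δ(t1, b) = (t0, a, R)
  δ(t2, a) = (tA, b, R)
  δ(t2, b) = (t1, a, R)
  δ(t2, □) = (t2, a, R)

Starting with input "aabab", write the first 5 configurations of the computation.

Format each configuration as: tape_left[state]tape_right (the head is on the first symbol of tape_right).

Transitions applied:
Step 1: δ(t0, a) = (t1, □, R)
Step 2: δ(t1, a) = (t2, b, R)
Step 3: δ(t2, b) = (t1, a, R)
Step 4: δ(t1, a) = (t2, b, R)

The first 5 configurations are:
[t0]aabab ⊢ □[t1]abab ⊢ □b[t2]bab ⊢ □ba[t1]ab ⊢ □bab[t2]b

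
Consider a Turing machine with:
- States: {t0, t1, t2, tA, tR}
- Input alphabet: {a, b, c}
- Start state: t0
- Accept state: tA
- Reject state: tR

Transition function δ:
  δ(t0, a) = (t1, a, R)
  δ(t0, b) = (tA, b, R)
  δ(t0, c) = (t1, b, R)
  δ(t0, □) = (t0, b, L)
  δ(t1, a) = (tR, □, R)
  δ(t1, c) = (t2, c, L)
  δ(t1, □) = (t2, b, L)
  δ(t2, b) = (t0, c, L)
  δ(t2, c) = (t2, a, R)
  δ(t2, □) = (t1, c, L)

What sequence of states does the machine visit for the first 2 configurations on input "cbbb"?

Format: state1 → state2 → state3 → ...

Execution trace:
Initial: [t0]cbbb
Step 1: δ(t0, c) = (t1, b, R) → b[t1]bbb

No transition is defined for δ(t1, b). By convention the machine halts and rejects.

State sequence: t0 → t1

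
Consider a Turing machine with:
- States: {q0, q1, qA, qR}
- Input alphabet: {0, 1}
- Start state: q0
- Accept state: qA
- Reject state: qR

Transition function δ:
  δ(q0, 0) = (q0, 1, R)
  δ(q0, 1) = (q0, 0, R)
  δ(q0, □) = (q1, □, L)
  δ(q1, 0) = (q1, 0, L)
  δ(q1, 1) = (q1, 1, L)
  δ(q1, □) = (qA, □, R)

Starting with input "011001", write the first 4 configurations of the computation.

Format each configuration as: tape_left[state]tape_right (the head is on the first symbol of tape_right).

Transitions applied:
Step 1: δ(q0, 0) = (q0, 1, R)
Step 2: δ(q0, 1) = (q0, 0, R)
Step 3: δ(q0, 1) = (q0, 0, R)

The first 4 configurations are:
[q0]011001 ⊢ 1[q0]11001 ⊢ 10[q0]1001 ⊢ 100[q0]001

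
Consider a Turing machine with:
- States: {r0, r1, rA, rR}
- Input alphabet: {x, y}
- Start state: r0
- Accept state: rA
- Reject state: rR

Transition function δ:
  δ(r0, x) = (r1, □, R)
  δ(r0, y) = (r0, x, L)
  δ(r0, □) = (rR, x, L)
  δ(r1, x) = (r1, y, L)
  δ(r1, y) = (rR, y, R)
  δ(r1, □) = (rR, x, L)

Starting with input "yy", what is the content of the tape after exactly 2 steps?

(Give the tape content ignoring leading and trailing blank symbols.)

Execution trace:
Initial: [r0]yy
Step 1: δ(r0, y) = (r0, x, L) → [r0]□xy
Step 2: δ(r0, □) = (rR, x, L) → [rR]□xxy

The machine reaches the reject state rR and halts.

After 2 steps, the tape (ignoring leading/trailing blanks) is: xxy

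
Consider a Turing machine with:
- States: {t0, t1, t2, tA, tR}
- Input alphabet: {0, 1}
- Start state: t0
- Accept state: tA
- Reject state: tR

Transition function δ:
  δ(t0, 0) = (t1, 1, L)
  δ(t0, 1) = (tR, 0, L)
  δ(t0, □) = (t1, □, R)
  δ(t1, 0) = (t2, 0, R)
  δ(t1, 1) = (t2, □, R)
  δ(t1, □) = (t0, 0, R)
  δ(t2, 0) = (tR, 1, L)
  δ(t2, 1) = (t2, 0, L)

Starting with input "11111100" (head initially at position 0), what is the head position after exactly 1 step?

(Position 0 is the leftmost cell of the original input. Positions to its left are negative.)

Execution trace (head position shown):
Step 0: [t0]11111100  (head at position 0)
Step 1: move left → [tR]□01111100  (head at position -1)

After 1 step, the head is at position -1.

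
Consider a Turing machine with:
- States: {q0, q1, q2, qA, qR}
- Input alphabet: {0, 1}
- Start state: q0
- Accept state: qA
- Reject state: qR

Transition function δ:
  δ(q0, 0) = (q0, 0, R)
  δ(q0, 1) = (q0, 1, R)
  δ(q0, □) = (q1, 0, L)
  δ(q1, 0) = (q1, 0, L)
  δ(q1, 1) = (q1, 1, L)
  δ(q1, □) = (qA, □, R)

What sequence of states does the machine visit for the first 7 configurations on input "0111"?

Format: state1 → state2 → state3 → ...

Execution trace:
Initial: [q0]0111
Step 1: δ(q0, 0) = (q0, 0, R) → 0[q0]111
Step 2: δ(q0, 1) = (q0, 1, R) → 01[q0]11
Step 3: δ(q0, 1) = (q0, 1, R) → 011[q0]1
Step 4: δ(q0, 1) = (q0, 1, R) → 0111[q0]□
Step 5: δ(q0, □) = (q1, 0, L) → 011[q1]10
Step 6: δ(q1, 1) = (q1, 1, L) → 01[q1]110

State sequence: q0 → q0 → q0 → q0 → q0 → q1 → q1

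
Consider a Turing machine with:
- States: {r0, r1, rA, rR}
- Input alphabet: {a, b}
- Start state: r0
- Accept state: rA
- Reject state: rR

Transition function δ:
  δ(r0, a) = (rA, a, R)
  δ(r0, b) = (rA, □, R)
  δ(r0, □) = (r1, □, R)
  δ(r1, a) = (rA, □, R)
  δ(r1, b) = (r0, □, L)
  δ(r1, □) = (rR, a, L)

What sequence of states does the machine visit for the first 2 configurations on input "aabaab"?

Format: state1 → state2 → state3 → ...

Execution trace:
Initial: [r0]aabaab
Step 1: δ(r0, a) = (rA, a, R) → a[rA]abaab

The machine reaches the accept state rA and halts.

State sequence: r0 → rA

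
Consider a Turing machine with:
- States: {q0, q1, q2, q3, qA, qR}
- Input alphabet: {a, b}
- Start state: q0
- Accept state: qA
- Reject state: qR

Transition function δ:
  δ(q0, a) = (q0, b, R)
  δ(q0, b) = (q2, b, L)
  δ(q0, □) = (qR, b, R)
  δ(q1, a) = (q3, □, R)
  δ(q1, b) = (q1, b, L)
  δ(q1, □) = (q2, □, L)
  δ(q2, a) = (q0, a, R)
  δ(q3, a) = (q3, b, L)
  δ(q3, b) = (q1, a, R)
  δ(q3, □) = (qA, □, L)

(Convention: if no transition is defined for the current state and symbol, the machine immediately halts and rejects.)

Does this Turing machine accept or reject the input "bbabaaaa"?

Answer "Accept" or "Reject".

Execution trace:
Initial: [q0]bbabaaaa
Step 1: δ(q0, b) = (q2, b, L) → [q2]□bbabaaaa

No transition is defined for δ(q2, □). By convention the machine halts and rejects.

Answer: Reject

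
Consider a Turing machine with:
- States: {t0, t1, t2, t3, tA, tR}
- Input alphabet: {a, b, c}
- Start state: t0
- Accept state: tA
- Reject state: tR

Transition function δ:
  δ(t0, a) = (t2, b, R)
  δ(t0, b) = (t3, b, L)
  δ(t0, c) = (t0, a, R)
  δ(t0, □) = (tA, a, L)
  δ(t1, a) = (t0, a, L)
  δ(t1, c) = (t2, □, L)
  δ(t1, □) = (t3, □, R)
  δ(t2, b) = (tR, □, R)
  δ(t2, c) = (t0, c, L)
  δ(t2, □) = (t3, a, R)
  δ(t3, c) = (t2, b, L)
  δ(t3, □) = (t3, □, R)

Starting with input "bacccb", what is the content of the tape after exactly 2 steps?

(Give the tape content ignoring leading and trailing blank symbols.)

Execution trace:
Initial: [t0]bacccb
Step 1: δ(t0, b) = (t3, b, L) → [t3]□bacccb
Step 2: δ(t3, □) = (t3, □, R) → □[t3]bacccb

No transition is defined for δ(t3, b). By convention the machine halts and rejects.

After 2 steps, the tape (ignoring leading/trailing blanks) is: bacccb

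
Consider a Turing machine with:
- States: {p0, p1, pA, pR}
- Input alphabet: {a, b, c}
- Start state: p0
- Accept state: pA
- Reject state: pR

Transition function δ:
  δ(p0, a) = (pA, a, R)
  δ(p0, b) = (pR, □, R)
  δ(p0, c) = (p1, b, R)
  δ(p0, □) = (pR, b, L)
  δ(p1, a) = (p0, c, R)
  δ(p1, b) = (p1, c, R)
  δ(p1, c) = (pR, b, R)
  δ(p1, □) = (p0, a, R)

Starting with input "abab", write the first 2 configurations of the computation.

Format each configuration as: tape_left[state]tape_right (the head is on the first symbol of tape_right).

Transitions applied:
Step 1: δ(p0, a) = (pA, a, R)

The first 2 configurations are:
[p0]abab ⊢ a[pA]bab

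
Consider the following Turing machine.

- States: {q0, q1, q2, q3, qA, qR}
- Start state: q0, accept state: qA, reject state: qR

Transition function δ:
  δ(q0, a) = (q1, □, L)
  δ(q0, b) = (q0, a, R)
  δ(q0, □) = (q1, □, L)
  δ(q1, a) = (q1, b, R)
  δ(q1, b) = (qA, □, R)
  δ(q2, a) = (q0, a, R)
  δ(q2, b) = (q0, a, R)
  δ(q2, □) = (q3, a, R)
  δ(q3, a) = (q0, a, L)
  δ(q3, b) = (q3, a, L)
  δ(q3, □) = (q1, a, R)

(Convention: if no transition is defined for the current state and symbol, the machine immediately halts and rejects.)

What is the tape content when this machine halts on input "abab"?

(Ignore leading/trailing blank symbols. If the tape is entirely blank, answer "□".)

Execution trace:
Initial: [q0]abab
Step 1: δ(q0, a) = (q1, □, L) → [q1]□□bab

No transition is defined for δ(q1, □). By convention the machine halts and rejects.

Final tape (ignoring leading/trailing blanks): bab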